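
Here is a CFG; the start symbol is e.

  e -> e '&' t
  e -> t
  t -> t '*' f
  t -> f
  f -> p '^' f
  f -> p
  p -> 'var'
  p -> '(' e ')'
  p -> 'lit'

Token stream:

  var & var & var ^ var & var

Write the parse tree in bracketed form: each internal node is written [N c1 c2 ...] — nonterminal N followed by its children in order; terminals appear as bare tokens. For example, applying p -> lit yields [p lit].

e
e & t
e & t & t
e & t & t & t
t & t & t & t
f & t & t & t
p & t & t & t
var & t & t & t
var & f & t & t
var & p & t & t
var & var & t & t
var & var & f & t
var & var & p ^ f & t
var & var & var ^ f & t
var & var & var ^ p & t
var & var & var ^ var & t
var & var & var ^ var & f
var & var & var ^ var & p
var & var & var ^ var & var

[e [e [e [e [t [f [p var]]]] & [t [f [p var]]]] & [t [f [p var] ^ [f [p var]]]]] & [t [f [p var]]]]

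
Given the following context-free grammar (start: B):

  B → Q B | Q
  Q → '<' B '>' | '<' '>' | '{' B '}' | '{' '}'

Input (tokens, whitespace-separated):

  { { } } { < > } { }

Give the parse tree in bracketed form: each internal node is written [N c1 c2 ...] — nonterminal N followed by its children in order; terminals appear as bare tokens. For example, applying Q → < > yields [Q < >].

[B [Q { [B [Q { }]] }] [B [Q { [B [Q < >]] }] [B [Q { }]]]]

B
Q B
{ B } B
{ Q } B
{ { } } B
{ { } } Q B
{ { } } { B } B
{ { } } { Q } B
{ { } } { < > } B
{ { } } { < > } Q
{ { } } { < > } { }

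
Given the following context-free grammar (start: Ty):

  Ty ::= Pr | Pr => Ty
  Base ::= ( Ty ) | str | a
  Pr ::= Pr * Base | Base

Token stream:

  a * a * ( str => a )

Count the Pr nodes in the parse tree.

5

[Ty [Pr [Pr [Pr [Base a]] * [Base a]] * [Base ( [Ty [Pr [Base str]] => [Ty [Pr [Base a]]]] )]]]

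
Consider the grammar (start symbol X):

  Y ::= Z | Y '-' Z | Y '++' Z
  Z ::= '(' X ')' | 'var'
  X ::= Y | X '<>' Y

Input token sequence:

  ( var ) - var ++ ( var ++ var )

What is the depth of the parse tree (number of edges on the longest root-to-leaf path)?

[X [Y [Y [Y [Z ( [X [Y [Z var]]] )]] - [Z var]] ++ [Z ( [X [Y [Y [Z var]] ++ [Z var]]] )]]]

8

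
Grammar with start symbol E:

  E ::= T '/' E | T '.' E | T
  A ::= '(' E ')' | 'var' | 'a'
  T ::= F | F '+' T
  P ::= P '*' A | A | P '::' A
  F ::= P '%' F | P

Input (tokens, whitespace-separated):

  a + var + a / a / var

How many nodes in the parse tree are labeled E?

3

[E [T [F [P [A a]]] + [T [F [P [A var]]] + [T [F [P [A a]]]]]] / [E [T [F [P [A a]]]] / [E [T [F [P [A var]]]]]]]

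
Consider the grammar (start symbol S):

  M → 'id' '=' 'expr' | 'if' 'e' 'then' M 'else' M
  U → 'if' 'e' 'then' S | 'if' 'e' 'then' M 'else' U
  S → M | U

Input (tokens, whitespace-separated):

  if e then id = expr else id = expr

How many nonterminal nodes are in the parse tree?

4

[S [M if e then [M id = expr] else [M id = expr]]]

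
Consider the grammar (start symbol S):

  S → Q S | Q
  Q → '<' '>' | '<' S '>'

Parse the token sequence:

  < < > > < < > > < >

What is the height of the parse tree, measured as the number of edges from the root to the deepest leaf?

5

[S [Q < [S [Q < >]] >] [S [Q < [S [Q < >]] >] [S [Q < >]]]]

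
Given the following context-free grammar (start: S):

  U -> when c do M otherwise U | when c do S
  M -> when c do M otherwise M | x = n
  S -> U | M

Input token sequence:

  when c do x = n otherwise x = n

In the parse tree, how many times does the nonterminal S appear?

1

[S [M when c do [M x = n] otherwise [M x = n]]]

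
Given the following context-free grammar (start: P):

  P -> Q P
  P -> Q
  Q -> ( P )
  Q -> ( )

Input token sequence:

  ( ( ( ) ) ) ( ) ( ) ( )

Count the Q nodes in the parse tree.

6

[P [Q ( [P [Q ( [P [Q ( )]] )]] )] [P [Q ( )] [P [Q ( )] [P [Q ( )]]]]]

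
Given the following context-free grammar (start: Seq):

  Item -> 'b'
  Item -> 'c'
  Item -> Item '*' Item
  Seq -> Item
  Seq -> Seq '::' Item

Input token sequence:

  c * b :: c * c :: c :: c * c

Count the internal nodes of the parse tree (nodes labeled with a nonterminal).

14

[Seq [Seq [Seq [Seq [Item [Item c] * [Item b]]] :: [Item [Item c] * [Item c]]] :: [Item c]] :: [Item [Item c] * [Item c]]]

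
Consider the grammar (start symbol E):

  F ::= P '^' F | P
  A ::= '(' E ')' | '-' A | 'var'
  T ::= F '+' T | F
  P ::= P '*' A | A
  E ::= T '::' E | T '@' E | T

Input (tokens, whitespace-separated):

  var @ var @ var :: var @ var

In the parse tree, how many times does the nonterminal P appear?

5

[E [T [F [P [A var]]]] @ [E [T [F [P [A var]]]] @ [E [T [F [P [A var]]]] :: [E [T [F [P [A var]]]] @ [E [T [F [P [A var]]]]]]]]]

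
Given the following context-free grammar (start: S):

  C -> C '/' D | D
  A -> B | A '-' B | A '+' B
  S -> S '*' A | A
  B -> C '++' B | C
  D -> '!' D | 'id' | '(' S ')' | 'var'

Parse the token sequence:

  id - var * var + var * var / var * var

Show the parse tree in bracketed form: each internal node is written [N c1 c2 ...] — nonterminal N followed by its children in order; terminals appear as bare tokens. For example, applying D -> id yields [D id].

[S [S [S [S [A [A [B [C [D id]]]] - [B [C [D var]]]]] * [A [A [B [C [D var]]]] + [B [C [D var]]]]] * [A [B [C [C [D var]] / [D var]]]]] * [A [B [C [D var]]]]]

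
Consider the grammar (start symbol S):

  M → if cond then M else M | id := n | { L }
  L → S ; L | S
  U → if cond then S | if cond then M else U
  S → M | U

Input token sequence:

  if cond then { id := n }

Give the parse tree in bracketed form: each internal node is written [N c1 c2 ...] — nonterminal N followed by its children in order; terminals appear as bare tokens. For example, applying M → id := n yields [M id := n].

S
U
if cond then S
if cond then M
if cond then { L }
if cond then { S }
if cond then { M }
if cond then { id := n }

[S [U if cond then [S [M { [L [S [M id := n]]] }]]]]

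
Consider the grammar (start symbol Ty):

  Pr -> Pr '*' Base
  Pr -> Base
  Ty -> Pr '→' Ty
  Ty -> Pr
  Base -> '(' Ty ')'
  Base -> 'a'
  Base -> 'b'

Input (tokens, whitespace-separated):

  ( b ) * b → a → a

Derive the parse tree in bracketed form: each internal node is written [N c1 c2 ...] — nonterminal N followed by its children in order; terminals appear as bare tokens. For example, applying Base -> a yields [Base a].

[Ty [Pr [Pr [Base ( [Ty [Pr [Base b]]] )]] * [Base b]] → [Ty [Pr [Base a]] → [Ty [Pr [Base a]]]]]

Ty
Pr → Ty
Pr * Base → Ty
Base * Base → Ty
( Ty ) * Base → Ty
( Pr ) * Base → Ty
( Base ) * Base → Ty
( b ) * Base → Ty
( b ) * b → Ty
( b ) * b → Pr → Ty
( b ) * b → Base → Ty
( b ) * b → a → Ty
( b ) * b → a → Pr
( b ) * b → a → Base
( b ) * b → a → a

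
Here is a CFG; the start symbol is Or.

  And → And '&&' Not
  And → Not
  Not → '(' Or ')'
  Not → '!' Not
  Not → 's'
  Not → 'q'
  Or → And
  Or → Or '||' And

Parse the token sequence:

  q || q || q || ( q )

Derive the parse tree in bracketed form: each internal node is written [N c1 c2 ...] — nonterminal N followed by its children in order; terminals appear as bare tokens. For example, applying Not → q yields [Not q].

[Or [Or [Or [Or [And [Not q]]] || [And [Not q]]] || [And [Not q]]] || [And [Not ( [Or [And [Not q]]] )]]]

Or
Or || And
Or || And || And
Or || And || And || And
And || And || And || And
Not || And || And || And
q || And || And || And
q || Not || And || And
q || q || And || And
q || q || Not || And
q || q || q || And
q || q || q || Not
q || q || q || ( Or )
q || q || q || ( And )
q || q || q || ( Not )
q || q || q || ( q )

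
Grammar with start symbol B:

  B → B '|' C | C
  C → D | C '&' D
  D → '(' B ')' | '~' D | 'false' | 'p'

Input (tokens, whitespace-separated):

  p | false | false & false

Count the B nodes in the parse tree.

3

[B [B [B [C [D p]]] | [C [D false]]] | [C [C [D false]] & [D false]]]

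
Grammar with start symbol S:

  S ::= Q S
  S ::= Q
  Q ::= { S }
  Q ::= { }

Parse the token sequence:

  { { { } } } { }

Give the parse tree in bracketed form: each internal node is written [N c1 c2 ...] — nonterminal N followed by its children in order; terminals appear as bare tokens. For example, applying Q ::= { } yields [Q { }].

[S [Q { [S [Q { [S [Q { }]] }]] }] [S [Q { }]]]

S
Q S
{ S } S
{ Q } S
{ { S } } S
{ { Q } } S
{ { { } } } S
{ { { } } } Q
{ { { } } } { }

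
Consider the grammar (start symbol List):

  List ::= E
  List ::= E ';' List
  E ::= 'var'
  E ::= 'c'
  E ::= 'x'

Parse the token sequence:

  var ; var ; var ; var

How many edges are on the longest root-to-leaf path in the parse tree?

[List [E var] ; [List [E var] ; [List [E var] ; [List [E var]]]]]

5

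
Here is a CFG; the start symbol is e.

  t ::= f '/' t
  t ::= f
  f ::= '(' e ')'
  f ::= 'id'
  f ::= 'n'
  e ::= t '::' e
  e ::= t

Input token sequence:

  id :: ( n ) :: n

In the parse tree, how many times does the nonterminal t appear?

4

[e [t [f id]] :: [e [t [f ( [e [t [f n]]] )]] :: [e [t [f n]]]]]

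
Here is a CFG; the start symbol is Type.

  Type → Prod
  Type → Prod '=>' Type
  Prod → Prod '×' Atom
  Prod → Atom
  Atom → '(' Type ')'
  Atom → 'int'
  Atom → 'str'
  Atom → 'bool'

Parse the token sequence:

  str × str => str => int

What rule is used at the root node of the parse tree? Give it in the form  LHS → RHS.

[Type [Prod [Prod [Atom str]] × [Atom str]] => [Type [Prod [Atom str]] => [Type [Prod [Atom int]]]]]

Type → Prod '=>' Type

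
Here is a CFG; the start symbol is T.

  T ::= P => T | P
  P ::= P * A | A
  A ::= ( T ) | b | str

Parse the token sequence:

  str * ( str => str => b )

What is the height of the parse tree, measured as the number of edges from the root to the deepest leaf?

8

[T [P [P [A str]] * [A ( [T [P [A str]] => [T [P [A str]] => [T [P [A b]]]]] )]]]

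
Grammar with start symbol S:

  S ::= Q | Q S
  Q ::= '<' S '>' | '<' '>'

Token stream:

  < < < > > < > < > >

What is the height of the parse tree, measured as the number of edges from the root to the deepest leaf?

[S [Q < [S [Q < [S [Q < >]] >] [S [Q < >] [S [Q < >]]]] >]]

6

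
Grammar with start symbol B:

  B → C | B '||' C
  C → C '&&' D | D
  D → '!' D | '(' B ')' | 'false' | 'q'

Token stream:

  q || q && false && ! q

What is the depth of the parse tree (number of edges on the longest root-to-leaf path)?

5

[B [B [C [D q]]] || [C [C [C [D q]] && [D false]] && [D ! [D q]]]]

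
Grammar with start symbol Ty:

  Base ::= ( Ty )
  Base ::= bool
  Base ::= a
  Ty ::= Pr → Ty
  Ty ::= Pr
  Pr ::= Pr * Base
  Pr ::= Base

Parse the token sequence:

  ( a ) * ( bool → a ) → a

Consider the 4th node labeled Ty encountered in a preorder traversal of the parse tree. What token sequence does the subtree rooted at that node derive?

[Ty [Pr [Pr [Base ( [Ty [Pr [Base a]]] )]] * [Base ( [Ty [Pr [Base bool]] → [Ty [Pr [Base a]]]] )]] → [Ty [Pr [Base a]]]]

a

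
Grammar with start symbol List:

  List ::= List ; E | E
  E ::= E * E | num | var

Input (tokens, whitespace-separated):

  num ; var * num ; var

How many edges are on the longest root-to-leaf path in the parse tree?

4

[List [List [List [E num]] ; [E [E var] * [E num]]] ; [E var]]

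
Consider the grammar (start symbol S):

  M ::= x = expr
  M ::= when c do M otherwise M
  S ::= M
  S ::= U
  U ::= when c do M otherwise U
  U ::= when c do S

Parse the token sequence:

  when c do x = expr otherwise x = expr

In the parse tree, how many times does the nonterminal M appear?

3

[S [M when c do [M x = expr] otherwise [M x = expr]]]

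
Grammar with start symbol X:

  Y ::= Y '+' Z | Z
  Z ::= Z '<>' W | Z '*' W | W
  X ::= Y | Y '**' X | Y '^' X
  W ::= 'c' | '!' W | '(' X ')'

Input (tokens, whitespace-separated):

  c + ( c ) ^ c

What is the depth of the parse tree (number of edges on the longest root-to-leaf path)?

8

[X [Y [Y [Z [W c]]] + [Z [W ( [X [Y [Z [W c]]]] )]]] ^ [X [Y [Z [W c]]]]]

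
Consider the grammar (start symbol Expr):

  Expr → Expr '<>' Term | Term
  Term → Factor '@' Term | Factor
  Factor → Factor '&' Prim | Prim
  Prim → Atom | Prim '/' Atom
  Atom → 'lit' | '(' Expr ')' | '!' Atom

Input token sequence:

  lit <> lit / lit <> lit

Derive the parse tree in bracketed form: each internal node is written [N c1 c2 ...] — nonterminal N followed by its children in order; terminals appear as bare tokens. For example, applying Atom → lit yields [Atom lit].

[Expr [Expr [Expr [Term [Factor [Prim [Atom lit]]]]] <> [Term [Factor [Prim [Prim [Atom lit]] / [Atom lit]]]]] <> [Term [Factor [Prim [Atom lit]]]]]

Expr
Expr <> Term
Expr <> Term <> Term
Term <> Term <> Term
Factor <> Term <> Term
Prim <> Term <> Term
Atom <> Term <> Term
lit <> Term <> Term
lit <> Factor <> Term
lit <> Prim <> Term
lit <> Prim / Atom <> Term
lit <> Atom / Atom <> Term
lit <> lit / Atom <> Term
lit <> lit / lit <> Term
lit <> lit / lit <> Factor
lit <> lit / lit <> Prim
lit <> lit / lit <> Atom
lit <> lit / lit <> lit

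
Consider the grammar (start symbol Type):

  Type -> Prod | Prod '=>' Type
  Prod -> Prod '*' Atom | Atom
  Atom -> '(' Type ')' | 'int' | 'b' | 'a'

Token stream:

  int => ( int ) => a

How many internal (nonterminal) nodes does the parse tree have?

[Type [Prod [Atom int]] => [Type [Prod [Atom ( [Type [Prod [Atom int]]] )]] => [Type [Prod [Atom a]]]]]

12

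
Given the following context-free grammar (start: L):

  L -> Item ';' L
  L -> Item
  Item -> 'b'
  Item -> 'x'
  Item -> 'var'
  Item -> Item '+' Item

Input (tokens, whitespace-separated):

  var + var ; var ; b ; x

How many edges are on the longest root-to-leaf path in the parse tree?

5

[L [Item [Item var] + [Item var]] ; [L [Item var] ; [L [Item b] ; [L [Item x]]]]]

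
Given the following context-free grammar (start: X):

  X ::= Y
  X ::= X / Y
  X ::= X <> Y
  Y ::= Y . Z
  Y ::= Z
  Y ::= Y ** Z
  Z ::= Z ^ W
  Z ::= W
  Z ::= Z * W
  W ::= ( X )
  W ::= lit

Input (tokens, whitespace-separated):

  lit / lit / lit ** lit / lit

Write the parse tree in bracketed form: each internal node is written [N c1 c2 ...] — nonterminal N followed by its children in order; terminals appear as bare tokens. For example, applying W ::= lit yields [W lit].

X
X / Y
X / Y / Y
X / Y / Y / Y
Y / Y / Y / Y
Z / Y / Y / Y
W / Y / Y / Y
lit / Y / Y / Y
lit / Z / Y / Y
lit / W / Y / Y
lit / lit / Y / Y
lit / lit / Y ** Z / Y
lit / lit / Z ** Z / Y
lit / lit / W ** Z / Y
lit / lit / lit ** Z / Y
lit / lit / lit ** W / Y
lit / lit / lit ** lit / Y
lit / lit / lit ** lit / Z
lit / lit / lit ** lit / W
lit / lit / lit ** lit / lit

[X [X [X [X [Y [Z [W lit]]]] / [Y [Z [W lit]]]] / [Y [Y [Z [W lit]]] ** [Z [W lit]]]] / [Y [Z [W lit]]]]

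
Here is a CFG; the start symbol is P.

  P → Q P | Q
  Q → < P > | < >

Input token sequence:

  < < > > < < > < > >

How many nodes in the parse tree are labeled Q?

[P [Q < [P [Q < >]] >] [P [Q < [P [Q < >] [P [Q < >]]] >]]]

5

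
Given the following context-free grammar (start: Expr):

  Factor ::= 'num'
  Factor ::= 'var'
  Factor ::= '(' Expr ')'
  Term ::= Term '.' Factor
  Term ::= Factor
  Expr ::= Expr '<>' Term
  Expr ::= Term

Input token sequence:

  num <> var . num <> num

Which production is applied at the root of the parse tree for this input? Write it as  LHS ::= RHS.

Expr ::= Expr '<>' Term

[Expr [Expr [Expr [Term [Factor num]]] <> [Term [Term [Factor var]] . [Factor num]]] <> [Term [Factor num]]]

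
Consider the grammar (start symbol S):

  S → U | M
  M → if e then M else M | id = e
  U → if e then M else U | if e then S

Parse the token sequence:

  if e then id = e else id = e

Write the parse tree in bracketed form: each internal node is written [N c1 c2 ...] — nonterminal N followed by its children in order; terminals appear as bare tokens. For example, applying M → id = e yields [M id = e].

[S [M if e then [M id = e] else [M id = e]]]

S
M
if e then M else M
if e then id = e else M
if e then id = e else id = e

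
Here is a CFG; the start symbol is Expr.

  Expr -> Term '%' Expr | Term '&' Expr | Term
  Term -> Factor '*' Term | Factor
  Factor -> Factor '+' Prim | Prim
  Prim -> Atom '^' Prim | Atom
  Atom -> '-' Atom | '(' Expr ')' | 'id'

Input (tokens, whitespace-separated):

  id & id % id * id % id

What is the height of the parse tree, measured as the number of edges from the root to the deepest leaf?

[Expr [Term [Factor [Prim [Atom id]]]] & [Expr [Term [Factor [Prim [Atom id]]]] % [Expr [Term [Factor [Prim [Atom id]]] * [Term [Factor [Prim [Atom id]]]]] % [Expr [Term [Factor [Prim [Atom id]]]]]]]]

8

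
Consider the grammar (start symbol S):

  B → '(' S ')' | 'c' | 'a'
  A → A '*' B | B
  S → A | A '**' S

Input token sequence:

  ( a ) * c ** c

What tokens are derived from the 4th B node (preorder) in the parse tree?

c

[S [A [A [B ( [S [A [B a]]] )]] * [B c]] ** [S [A [B c]]]]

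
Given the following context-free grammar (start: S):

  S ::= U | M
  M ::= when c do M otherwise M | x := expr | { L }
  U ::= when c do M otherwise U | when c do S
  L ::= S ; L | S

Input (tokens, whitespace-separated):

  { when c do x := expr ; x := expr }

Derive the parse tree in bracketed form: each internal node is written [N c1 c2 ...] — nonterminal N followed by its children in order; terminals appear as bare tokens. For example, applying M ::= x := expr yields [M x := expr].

S
M
{ L }
{ S ; L }
{ U ; L }
{ when c do S ; L }
{ when c do M ; L }
{ when c do x := expr ; L }
{ when c do x := expr ; S }
{ when c do x := expr ; M }
{ when c do x := expr ; x := expr }

[S [M { [L [S [U when c do [S [M x := expr]]]] ; [L [S [M x := expr]]]] }]]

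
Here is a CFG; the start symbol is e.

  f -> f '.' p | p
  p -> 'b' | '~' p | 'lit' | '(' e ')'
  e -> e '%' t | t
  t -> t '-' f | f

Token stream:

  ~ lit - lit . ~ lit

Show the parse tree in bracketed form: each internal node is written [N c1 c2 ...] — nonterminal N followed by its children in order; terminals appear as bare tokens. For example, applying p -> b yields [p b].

[e [t [t [f [p ~ [p lit]]]] - [f [f [p lit]] . [p ~ [p lit]]]]]

e
t
t - f
f - f
p - f
~ p - f
~ lit - f
~ lit - f . p
~ lit - p . p
~ lit - lit . p
~ lit - lit . ~ p
~ lit - lit . ~ lit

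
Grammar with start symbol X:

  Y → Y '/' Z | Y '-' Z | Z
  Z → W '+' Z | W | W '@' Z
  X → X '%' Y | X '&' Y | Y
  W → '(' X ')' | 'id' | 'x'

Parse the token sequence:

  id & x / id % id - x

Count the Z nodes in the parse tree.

[X [X [X [Y [Z [W id]]]] & [Y [Y [Z [W x]]] / [Z [W id]]]] % [Y [Y [Z [W id]]] - [Z [W x]]]]

5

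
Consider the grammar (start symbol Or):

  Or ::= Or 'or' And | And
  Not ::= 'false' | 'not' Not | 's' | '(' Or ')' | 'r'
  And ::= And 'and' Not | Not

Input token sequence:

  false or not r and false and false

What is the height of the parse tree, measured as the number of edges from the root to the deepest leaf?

6

[Or [Or [And [Not false]]] or [And [And [And [Not not [Not r]]] and [Not false]] and [Not false]]]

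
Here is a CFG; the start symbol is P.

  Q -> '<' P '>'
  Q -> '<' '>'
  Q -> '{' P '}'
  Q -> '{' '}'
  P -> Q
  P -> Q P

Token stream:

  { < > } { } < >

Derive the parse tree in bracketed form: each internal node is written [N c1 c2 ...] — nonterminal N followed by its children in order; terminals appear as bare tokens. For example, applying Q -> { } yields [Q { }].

[P [Q { [P [Q < >]] }] [P [Q { }] [P [Q < >]]]]

P
Q P
{ P } P
{ Q } P
{ < > } P
{ < > } Q P
{ < > } { } P
{ < > } { } Q
{ < > } { } < >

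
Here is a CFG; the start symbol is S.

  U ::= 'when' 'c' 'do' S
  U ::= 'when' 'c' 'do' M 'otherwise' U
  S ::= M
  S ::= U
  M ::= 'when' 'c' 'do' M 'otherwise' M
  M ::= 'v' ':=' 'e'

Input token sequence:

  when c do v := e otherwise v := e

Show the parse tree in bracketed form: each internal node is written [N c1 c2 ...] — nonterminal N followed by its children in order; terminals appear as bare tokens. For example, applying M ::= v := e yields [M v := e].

[S [M when c do [M v := e] otherwise [M v := e]]]

S
M
when c do M otherwise M
when c do v := e otherwise M
when c do v := e otherwise v := e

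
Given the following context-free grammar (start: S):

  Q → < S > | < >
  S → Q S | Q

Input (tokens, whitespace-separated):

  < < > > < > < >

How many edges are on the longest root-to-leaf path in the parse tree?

4

[S [Q < [S [Q < >]] >] [S [Q < >] [S [Q < >]]]]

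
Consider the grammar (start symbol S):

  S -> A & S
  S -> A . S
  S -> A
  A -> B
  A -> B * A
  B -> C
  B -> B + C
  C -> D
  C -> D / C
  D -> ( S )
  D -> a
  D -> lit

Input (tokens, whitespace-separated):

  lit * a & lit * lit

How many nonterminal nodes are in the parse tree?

18

[S [A [B [C [D lit]]] * [A [B [C [D a]]]]] & [S [A [B [C [D lit]]] * [A [B [C [D lit]]]]]]]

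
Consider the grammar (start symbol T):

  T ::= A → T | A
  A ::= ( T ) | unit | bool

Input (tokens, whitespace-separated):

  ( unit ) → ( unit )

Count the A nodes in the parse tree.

[T [A ( [T [A unit]] )] → [T [A ( [T [A unit]] )]]]

4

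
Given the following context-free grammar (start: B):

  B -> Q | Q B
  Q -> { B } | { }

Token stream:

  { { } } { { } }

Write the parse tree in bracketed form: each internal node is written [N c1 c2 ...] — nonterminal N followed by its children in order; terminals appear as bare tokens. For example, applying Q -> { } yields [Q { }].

[B [Q { [B [Q { }]] }] [B [Q { [B [Q { }]] }]]]

B
Q B
{ B } B
{ Q } B
{ { } } B
{ { } } Q
{ { } } { B }
{ { } } { Q }
{ { } } { { } }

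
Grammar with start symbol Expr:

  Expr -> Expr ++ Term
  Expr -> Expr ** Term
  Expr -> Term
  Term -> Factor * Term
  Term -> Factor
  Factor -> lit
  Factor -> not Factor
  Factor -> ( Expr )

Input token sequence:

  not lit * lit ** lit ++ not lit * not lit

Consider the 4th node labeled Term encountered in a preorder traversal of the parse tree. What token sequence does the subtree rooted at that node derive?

not lit * not lit

[Expr [Expr [Expr [Term [Factor not [Factor lit]] * [Term [Factor lit]]]] ** [Term [Factor lit]]] ++ [Term [Factor not [Factor lit]] * [Term [Factor not [Factor lit]]]]]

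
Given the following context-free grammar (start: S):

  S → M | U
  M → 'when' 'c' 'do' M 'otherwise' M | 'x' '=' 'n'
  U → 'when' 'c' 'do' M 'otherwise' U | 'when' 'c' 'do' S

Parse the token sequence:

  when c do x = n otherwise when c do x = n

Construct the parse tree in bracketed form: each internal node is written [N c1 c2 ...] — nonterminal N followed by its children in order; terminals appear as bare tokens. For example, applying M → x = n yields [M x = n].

S
U
when c do M otherwise U
when c do x = n otherwise U
when c do x = n otherwise when c do S
when c do x = n otherwise when c do M
when c do x = n otherwise when c do x = n

[S [U when c do [M x = n] otherwise [U when c do [S [M x = n]]]]]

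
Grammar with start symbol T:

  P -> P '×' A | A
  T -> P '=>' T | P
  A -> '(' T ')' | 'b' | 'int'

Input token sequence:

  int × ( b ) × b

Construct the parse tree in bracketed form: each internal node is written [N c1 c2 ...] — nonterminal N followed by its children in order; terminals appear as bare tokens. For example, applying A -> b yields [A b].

[T [P [P [P [A int]] × [A ( [T [P [A b]]] )]] × [A b]]]

T
P
P × A
P × A × A
A × A × A
int × A × A
int × ( T ) × A
int × ( P ) × A
int × ( A ) × A
int × ( b ) × A
int × ( b ) × b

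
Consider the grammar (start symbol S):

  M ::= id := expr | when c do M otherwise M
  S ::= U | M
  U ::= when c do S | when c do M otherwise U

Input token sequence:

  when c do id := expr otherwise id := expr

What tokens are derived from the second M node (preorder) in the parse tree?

[S [M when c do [M id := expr] otherwise [M id := expr]]]

id := expr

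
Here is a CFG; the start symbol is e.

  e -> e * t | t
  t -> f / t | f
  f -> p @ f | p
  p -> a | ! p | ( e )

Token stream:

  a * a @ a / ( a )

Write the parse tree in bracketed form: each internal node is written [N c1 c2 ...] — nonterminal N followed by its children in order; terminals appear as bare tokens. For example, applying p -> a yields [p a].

e
e * t
t * t
f * t
p * t
a * t
a * f / t
a * p @ f / t
a * a @ f / t
a * a @ p / t
a * a @ a / t
a * a @ a / f
a * a @ a / p
a * a @ a / ( e )
a * a @ a / ( t )
a * a @ a / ( f )
a * a @ a / ( p )
a * a @ a / ( a )

[e [e [t [f [p a]]]] * [t [f [p a] @ [f [p a]]] / [t [f [p ( [e [t [f [p a]]]] )]]]]]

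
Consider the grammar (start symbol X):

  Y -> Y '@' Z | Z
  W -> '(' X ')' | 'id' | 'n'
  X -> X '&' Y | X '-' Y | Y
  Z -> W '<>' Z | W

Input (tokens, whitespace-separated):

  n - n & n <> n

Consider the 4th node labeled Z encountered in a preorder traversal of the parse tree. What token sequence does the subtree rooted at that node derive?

[X [X [X [Y [Z [W n]]]] - [Y [Z [W n]]]] & [Y [Z [W n] <> [Z [W n]]]]]

n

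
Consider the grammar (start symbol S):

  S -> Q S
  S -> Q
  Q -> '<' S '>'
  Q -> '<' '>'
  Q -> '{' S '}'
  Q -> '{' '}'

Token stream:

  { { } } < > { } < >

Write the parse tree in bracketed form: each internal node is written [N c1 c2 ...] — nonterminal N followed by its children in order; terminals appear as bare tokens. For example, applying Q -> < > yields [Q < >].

S
Q S
{ S } S
{ Q } S
{ { } } S
{ { } } Q S
{ { } } < > S
{ { } } < > Q S
{ { } } < > { } S
{ { } } < > { } Q
{ { } } < > { } < >

[S [Q { [S [Q { }]] }] [S [Q < >] [S [Q { }] [S [Q < >]]]]]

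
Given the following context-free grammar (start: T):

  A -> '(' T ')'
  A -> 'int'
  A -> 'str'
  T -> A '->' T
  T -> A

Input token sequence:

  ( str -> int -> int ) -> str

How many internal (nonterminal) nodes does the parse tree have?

10

[T [A ( [T [A str] -> [T [A int] -> [T [A int]]]] )] -> [T [A str]]]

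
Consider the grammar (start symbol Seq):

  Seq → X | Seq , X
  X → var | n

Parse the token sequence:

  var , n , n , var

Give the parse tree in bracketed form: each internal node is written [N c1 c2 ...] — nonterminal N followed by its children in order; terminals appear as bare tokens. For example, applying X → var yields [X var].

Seq
Seq , X
Seq , X , X
Seq , X , X , X
X , X , X , X
var , X , X , X
var , n , X , X
var , n , n , X
var , n , n , var

[Seq [Seq [Seq [Seq [X var]] , [X n]] , [X n]] , [X var]]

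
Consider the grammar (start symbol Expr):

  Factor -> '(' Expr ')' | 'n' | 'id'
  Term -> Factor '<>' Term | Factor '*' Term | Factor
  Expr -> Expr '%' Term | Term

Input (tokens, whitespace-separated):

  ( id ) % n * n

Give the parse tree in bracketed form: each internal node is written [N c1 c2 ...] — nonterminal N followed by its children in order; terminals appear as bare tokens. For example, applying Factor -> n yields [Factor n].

[Expr [Expr [Term [Factor ( [Expr [Term [Factor id]]] )]]] % [Term [Factor n] * [Term [Factor n]]]]

Expr
Expr % Term
Term % Term
Factor % Term
( Expr ) % Term
( Term ) % Term
( Factor ) % Term
( id ) % Term
( id ) % Factor * Term
( id ) % n * Term
( id ) % n * Factor
( id ) % n * n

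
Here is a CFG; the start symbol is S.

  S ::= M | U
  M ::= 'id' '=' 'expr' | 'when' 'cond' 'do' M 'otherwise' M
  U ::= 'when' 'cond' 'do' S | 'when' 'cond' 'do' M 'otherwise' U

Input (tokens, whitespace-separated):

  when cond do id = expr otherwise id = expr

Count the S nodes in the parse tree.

1

[S [M when cond do [M id = expr] otherwise [M id = expr]]]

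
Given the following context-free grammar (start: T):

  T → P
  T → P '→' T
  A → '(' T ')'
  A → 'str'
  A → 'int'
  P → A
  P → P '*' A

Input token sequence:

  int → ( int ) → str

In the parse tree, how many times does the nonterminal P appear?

4

[T [P [A int]] → [T [P [A ( [T [P [A int]]] )]] → [T [P [A str]]]]]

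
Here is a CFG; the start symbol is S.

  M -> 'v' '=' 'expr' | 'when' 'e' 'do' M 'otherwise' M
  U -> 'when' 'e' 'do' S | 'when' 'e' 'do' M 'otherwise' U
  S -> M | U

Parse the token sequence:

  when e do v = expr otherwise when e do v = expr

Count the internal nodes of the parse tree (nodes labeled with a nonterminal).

[S [U when e do [M v = expr] otherwise [U when e do [S [M v = expr]]]]]

6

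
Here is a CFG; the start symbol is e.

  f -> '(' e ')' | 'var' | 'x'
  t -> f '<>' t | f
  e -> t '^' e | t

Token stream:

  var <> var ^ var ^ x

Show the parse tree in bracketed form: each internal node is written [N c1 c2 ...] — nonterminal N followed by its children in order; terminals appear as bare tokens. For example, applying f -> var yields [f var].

e
t ^ e
f <> t ^ e
var <> t ^ e
var <> f ^ e
var <> var ^ e
var <> var ^ t ^ e
var <> var ^ f ^ e
var <> var ^ var ^ e
var <> var ^ var ^ t
var <> var ^ var ^ f
var <> var ^ var ^ x

[e [t [f var] <> [t [f var]]] ^ [e [t [f var]] ^ [e [t [f x]]]]]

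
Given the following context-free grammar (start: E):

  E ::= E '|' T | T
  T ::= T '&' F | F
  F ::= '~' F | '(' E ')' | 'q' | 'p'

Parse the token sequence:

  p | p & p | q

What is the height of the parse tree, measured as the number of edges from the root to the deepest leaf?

[E [E [E [T [F p]]] | [T [T [F p]] & [F p]]] | [T [F q]]]

5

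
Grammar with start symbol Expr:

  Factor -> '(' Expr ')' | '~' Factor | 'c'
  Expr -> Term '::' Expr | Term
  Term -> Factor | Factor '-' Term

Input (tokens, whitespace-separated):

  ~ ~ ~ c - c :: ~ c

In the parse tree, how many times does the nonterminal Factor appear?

[Expr [Term [Factor ~ [Factor ~ [Factor ~ [Factor c]]]] - [Term [Factor c]]] :: [Expr [Term [Factor ~ [Factor c]]]]]

7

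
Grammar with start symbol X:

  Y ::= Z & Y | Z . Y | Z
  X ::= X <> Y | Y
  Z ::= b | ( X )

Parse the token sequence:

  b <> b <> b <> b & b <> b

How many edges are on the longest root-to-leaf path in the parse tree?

7

[X [X [X [X [X [Y [Z b]]] <> [Y [Z b]]] <> [Y [Z b]]] <> [Y [Z b] & [Y [Z b]]]] <> [Y [Z b]]]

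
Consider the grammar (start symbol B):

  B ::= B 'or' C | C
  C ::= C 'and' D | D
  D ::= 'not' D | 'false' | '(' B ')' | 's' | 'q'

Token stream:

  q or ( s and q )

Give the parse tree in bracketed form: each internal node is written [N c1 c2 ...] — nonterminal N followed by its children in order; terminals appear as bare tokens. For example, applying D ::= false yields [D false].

B
B or C
C or C
D or C
q or C
q or D
q or ( B )
q or ( C )
q or ( C and D )
q or ( D and D )
q or ( s and D )
q or ( s and q )

[B [B [C [D q]]] or [C [D ( [B [C [C [D s]] and [D q]]] )]]]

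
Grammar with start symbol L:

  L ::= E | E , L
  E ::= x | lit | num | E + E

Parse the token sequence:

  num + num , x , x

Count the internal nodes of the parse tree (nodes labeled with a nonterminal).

[L [E [E num] + [E num]] , [L [E x] , [L [E x]]]]

8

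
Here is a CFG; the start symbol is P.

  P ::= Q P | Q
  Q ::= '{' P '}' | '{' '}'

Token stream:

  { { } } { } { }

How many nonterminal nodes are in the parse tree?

8

[P [Q { [P [Q { }]] }] [P [Q { }] [P [Q { }]]]]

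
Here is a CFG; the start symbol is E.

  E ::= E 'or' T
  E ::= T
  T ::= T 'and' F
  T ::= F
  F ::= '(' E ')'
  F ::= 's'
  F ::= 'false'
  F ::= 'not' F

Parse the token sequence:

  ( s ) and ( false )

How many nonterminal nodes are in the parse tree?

[E [T [T [F ( [E [T [F s]]] )]] and [F ( [E [T [F false]]] )]]]

11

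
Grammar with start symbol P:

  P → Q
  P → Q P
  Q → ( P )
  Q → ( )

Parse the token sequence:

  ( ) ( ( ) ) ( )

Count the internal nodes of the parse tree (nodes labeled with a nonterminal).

[P [Q ( )] [P [Q ( [P [Q ( )]] )] [P [Q ( )]]]]

8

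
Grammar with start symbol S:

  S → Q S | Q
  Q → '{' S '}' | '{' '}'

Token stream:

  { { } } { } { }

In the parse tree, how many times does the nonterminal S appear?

4

[S [Q { [S [Q { }]] }] [S [Q { }] [S [Q { }]]]]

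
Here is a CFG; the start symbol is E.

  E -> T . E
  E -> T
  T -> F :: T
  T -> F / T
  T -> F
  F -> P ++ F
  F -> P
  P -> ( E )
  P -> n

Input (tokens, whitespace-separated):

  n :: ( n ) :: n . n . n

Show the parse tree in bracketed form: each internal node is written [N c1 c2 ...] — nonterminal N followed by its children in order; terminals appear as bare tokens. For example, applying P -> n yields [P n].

[E [T [F [P n]] :: [T [F [P ( [E [T [F [P n]]]] )]] :: [T [F [P n]]]]] . [E [T [F [P n]]] . [E [T [F [P n]]]]]]

E
T . E
F :: T . E
P :: T . E
n :: T . E
n :: F :: T . E
n :: P :: T . E
n :: ( E ) :: T . E
n :: ( T ) :: T . E
n :: ( F ) :: T . E
n :: ( P ) :: T . E
n :: ( n ) :: T . E
n :: ( n ) :: F . E
n :: ( n ) :: P . E
n :: ( n ) :: n . E
n :: ( n ) :: n . T . E
n :: ( n ) :: n . F . E
n :: ( n ) :: n . P . E
n :: ( n ) :: n . n . E
n :: ( n ) :: n . n . T
n :: ( n ) :: n . n . F
n :: ( n ) :: n . n . P
n :: ( n ) :: n . n . n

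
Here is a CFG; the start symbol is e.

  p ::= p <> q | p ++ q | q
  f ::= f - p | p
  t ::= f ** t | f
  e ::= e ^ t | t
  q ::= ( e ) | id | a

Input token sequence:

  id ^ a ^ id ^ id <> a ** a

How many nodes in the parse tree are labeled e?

[e [e [e [e [t [f [p [q id]]]]] ^ [t [f [p [q a]]]]] ^ [t [f [p [q id]]]]] ^ [t [f [p [p [q id]] <> [q a]]] ** [t [f [p [q a]]]]]]

4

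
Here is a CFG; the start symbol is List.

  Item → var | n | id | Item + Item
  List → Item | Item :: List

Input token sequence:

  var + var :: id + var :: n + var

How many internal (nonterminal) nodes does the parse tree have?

12

[List [Item [Item var] + [Item var]] :: [List [Item [Item id] + [Item var]] :: [List [Item [Item n] + [Item var]]]]]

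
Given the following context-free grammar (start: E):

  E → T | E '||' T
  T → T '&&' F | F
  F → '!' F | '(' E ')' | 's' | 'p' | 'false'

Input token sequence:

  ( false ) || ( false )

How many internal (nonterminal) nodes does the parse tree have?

12

[E [E [T [F ( [E [T [F false]]] )]]] || [T [F ( [E [T [F false]]] )]]]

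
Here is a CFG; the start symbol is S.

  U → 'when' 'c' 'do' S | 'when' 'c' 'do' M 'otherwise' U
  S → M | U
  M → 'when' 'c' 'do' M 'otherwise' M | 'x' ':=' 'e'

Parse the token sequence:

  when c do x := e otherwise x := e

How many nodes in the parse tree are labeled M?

3

[S [M when c do [M x := e] otherwise [M x := e]]]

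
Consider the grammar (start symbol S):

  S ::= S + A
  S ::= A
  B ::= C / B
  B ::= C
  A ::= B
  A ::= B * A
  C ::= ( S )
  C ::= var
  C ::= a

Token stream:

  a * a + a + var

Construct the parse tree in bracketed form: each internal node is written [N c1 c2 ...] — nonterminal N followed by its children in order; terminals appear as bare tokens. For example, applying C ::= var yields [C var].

[S [S [S [A [B [C a]] * [A [B [C a]]]]] + [A [B [C a]]]] + [A [B [C var]]]]

S
S + A
S + A + A
A + A + A
B * A + A + A
C * A + A + A
a * A + A + A
a * B + A + A
a * C + A + A
a * a + A + A
a * a + B + A
a * a + C + A
a * a + a + A
a * a + a + B
a * a + a + C
a * a + a + var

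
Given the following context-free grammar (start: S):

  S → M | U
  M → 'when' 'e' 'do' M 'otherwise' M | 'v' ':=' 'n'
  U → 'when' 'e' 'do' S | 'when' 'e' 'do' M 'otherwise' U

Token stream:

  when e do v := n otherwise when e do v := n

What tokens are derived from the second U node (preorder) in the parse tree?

when e do v := n

[S [U when e do [M v := n] otherwise [U when e do [S [M v := n]]]]]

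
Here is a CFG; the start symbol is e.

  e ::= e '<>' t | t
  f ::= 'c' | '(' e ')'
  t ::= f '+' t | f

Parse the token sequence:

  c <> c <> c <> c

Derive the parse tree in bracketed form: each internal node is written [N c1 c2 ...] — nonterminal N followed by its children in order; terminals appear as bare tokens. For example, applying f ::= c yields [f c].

e
e <> t
e <> t <> t
e <> t <> t <> t
t <> t <> t <> t
f <> t <> t <> t
c <> t <> t <> t
c <> f <> t <> t
c <> c <> t <> t
c <> c <> f <> t
c <> c <> c <> t
c <> c <> c <> f
c <> c <> c <> c

[e [e [e [e [t [f c]]] <> [t [f c]]] <> [t [f c]]] <> [t [f c]]]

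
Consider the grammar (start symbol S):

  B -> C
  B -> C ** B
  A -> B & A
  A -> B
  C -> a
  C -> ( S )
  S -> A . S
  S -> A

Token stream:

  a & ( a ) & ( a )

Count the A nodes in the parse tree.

5

[S [A [B [C a]] & [A [B [C ( [S [A [B [C a]]]] )]] & [A [B [C ( [S [A [B [C a]]]] )]]]]]]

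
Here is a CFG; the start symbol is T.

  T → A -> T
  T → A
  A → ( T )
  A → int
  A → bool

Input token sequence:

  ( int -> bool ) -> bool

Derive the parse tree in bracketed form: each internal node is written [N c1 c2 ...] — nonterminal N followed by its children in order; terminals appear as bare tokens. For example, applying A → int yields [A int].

[T [A ( [T [A int] -> [T [A bool]]] )] -> [T [A bool]]]

T
A -> T
( T ) -> T
( A -> T ) -> T
( int -> T ) -> T
( int -> A ) -> T
( int -> bool ) -> T
( int -> bool ) -> A
( int -> bool ) -> bool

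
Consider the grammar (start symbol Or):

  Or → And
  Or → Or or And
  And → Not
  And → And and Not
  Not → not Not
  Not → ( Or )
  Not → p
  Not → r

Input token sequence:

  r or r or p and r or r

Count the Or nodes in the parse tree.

[Or [Or [Or [Or [And [Not r]]] or [And [Not r]]] or [And [And [Not p]] and [Not r]]] or [And [Not r]]]

4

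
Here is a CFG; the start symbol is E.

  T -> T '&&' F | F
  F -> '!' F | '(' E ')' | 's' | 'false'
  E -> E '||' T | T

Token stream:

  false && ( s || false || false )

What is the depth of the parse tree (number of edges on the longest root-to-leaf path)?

8

[E [T [T [F false]] && [F ( [E [E [E [T [F s]]] || [T [F false]]] || [T [F false]]] )]]]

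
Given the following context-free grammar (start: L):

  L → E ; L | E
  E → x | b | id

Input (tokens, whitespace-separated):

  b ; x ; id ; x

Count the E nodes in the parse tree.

[L [E b] ; [L [E x] ; [L [E id] ; [L [E x]]]]]

4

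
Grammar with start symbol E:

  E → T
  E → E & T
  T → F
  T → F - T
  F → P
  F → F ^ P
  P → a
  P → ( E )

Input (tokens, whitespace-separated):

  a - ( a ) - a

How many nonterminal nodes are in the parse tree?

14

[E [T [F [P a]] - [T [F [P ( [E [T [F [P a]]]] )]] - [T [F [P a]]]]]]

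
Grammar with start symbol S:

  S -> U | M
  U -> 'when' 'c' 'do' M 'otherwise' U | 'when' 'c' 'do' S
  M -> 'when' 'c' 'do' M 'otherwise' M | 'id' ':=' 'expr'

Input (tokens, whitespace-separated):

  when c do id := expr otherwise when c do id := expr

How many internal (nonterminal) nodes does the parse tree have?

6

[S [U when c do [M id := expr] otherwise [U when c do [S [M id := expr]]]]]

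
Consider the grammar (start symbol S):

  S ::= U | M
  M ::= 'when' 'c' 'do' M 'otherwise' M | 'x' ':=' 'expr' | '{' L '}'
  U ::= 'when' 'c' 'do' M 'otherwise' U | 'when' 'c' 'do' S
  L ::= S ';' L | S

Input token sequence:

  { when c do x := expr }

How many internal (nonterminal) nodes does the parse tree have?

7

[S [M { [L [S [U when c do [S [M x := expr]]]]] }]]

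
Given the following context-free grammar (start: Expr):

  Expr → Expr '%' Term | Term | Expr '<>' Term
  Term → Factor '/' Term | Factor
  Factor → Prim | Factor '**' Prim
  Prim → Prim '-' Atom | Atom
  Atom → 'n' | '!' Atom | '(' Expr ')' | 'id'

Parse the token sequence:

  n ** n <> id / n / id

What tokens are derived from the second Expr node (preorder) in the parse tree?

[Expr [Expr [Term [Factor [Factor [Prim [Atom n]]] ** [Prim [Atom n]]]]] <> [Term [Factor [Prim [Atom id]]] / [Term [Factor [Prim [Atom n]]] / [Term [Factor [Prim [Atom id]]]]]]]

n ** n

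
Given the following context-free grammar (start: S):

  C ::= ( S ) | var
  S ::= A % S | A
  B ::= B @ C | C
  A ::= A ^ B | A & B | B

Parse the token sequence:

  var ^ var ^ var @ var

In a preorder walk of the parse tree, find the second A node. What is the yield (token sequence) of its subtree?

var ^ var

[S [A [A [A [B [C var]]] ^ [B [C var]]] ^ [B [B [C var]] @ [C var]]]]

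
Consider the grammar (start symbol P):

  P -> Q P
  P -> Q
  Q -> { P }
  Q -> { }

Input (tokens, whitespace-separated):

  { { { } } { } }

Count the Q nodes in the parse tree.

4

[P [Q { [P [Q { [P [Q { }]] }] [P [Q { }]]] }]]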